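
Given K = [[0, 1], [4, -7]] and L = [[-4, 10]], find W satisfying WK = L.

W = [[3, -1]]

Right-multiplying both sides by K⁻¹ gives W = LK⁻¹.
K has determinant -4; K⁻¹ = [[7/4, 1/4], [1, 0]].
W = LK⁻¹ = [[-4, 10]] · [[7/4, 1/4], [1, 0]] = [[3, -1]].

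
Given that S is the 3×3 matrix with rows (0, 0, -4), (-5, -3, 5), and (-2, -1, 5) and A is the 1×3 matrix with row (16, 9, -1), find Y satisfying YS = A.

Y = [[-6, -2, -3]]

Right-multiplying both sides by S⁻¹ gives Y = AS⁻¹.
det S = 4, so S⁻¹ = [[-5/2, 1, -3], [15/4, -2, 5], [-1/4, 0, 0]].
Y = AS⁻¹ = [[16, 9, -1]] · [[-5/2, 1, -3], [15/4, -2, 5], [-1/4, 0, 0]] = [[-6, -2, -3]].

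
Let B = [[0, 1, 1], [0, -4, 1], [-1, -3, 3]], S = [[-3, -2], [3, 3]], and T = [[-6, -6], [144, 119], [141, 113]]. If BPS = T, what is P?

P = [[-2, 5], [5, -5], [-5, 3]]

P = B⁻¹TS⁻¹ (apply B⁻¹ on the left and S⁻¹ on the right).
det B = -5, so B⁻¹ = [[9/5, 6/5, -1], [1/5, -1/5, 0], [4/5, 1/5, 0]].
det S = -3, so S⁻¹ = [[-1, -2/3], [1, 1]].
B⁻¹T = [[21, 19], [-30, -25], [24, 19]].
P = (B⁻¹T)S⁻¹ = [[-2, 5], [5, -5], [-5, 3]].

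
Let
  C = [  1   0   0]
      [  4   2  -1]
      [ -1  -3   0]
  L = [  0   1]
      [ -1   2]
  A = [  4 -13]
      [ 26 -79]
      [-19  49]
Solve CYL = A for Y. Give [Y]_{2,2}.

-5

Y = C⁻¹AL⁻¹ (apply C⁻¹ on the left and L⁻¹ on the right).
det C = -3, so C⁻¹ = [[1, 0, 0], [-1/3, 0, -1/3], [10/3, -1, -2/3]].
det L = 1; the adjugate gives L⁻¹ = [[2, -1], [1, 0]].
C⁻¹A = [[4, -13], [5, -12], [0, 3]].
Y = (C⁻¹A)L⁻¹ = [[-5, -4], [-2, -5], [3, 0]].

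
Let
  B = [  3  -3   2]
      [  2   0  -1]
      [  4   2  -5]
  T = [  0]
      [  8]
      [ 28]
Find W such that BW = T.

Left-multiplying both sides by B⁻¹ gives W = B⁻¹T.
det B = -4; the adjugate gives B⁻¹ = [[-1/2, 11/4, -3/4], [-3/2, 23/4, -7/4], [-1, 9/2, -3/2]].
W = B⁻¹T = [[-1/2, 11/4, -3/4], [-3/2, 23/4, -7/4], [-1, 9/2, -3/2]] · [[0], [8], [28]] = [[1], [-3], [-6]].

W = [[1], [-3], [-6]]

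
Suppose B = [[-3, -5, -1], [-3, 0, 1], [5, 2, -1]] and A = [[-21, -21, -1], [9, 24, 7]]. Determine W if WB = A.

W = [[3, -1, -3], [-6, -2, -3]]

Since B sits to the right of W, W = AB⁻¹.
B has determinant 2; B⁻¹ = [[-1, -7/2, -5/2], [1, 4, 3], [-3, -19/2, -15/2]].
W = AB⁻¹ = [[-21, -21, -1], [9, 24, 7]] · [[-1, -7/2, -5/2], [1, 4, 3], [-3, -19/2, -15/2]] = [[3, -1, -3], [-6, -2, -3]].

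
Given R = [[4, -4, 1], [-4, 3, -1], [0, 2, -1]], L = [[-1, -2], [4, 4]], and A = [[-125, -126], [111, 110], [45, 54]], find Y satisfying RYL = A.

Y = [[-3, -4], [-2, 3], [5, -3]]

Left-multiply by R⁻¹ and right-multiply by L⁻¹: Y = R⁻¹AL⁻¹.
det R = 4; the adjugate gives R⁻¹ = [[-1/4, -1/2, 1/4], [-1, -1, 0], [-2, -2, -1]].
det L = 4; the adjugate gives L⁻¹ = [[1, 1/2], [-1, -1/4]].
R⁻¹A = [[-13, -10], [14, 16], [-17, -22]].
Y = (R⁻¹A)L⁻¹ = [[-3, -4], [-2, 3], [5, -3]].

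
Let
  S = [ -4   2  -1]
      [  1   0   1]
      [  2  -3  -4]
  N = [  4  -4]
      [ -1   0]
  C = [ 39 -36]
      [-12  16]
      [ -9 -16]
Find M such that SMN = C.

M = [[-3, -1], [-2, -5], [-1, -3]]

Isolating M: multiply by S⁻¹ from the left and N⁻¹ from the right, so M = S⁻¹CN⁻¹.
det S = 3, so S⁻¹ = [[1, 11/3, 2/3], [2, 6, 1], [-1, -8/3, -2/3]].
N has determinant -4; N⁻¹ = [[0, -1], [-1/4, -1]].
S⁻¹C = [[-11, 12], [-3, 8], [-1, 4]].
M = (S⁻¹C)N⁻¹ = [[-3, -1], [-2, -5], [-1, -3]].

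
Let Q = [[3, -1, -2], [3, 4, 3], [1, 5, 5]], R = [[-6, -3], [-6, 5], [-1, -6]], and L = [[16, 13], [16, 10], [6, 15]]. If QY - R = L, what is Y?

QY = L + R = [[10, 10], [10, 15], [5, 9]].
Since Q multiplies Y on the left, Y = Q⁻¹(L + R).
det Q = 5; the adjugate gives Q⁻¹ = [[1, -1, 1], [-12/5, 17/5, -3], [11/5, -16/5, 3]].
Y = Q⁻¹(L + R) = [[5, 4], [-5, 0], [5, 1]].

Y = [[5, 4], [-5, 0], [5, 1]]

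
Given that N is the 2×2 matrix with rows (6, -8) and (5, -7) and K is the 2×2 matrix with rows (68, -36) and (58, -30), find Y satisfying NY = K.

Y = [[6, -6], [-4, 0]]

Since N multiplies Y on the left, Y = N⁻¹K.
det N = -2; the adjugate gives N⁻¹ = [[7/2, -4], [5/2, -3]].
Y = N⁻¹K = [[7/2, -4], [5/2, -3]] · [[68, -36], [58, -30]] = [[6, -6], [-4, 0]].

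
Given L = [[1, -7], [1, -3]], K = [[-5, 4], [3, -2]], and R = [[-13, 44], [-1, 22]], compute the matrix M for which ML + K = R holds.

ML = R − K = [[-8, 40], [-4, 24]].
Right-multiplying both sides by L⁻¹ gives M = (R − K)L⁻¹.
det L = 4; the adjugate gives L⁻¹ = [[-3/4, 7/4], [-1/4, 1/4]].
M = (R − K)L⁻¹ = [[-4, -4], [-3, -1]].

M = [[-4, -4], [-3, -1]]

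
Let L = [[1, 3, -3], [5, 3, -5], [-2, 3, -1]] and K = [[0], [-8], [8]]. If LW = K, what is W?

L is on the left of W, so left-multiply by L⁻¹: W = L⁻¹K.
det L = -6, so L⁻¹ = [[-2, 1, 1], [-5/2, 7/6, 5/3], [-7/2, 3/2, 2]].
W = L⁻¹K = [[-2, 1, 1], [-5/2, 7/6, 5/3], [-7/2, 3/2, 2]] · [[0], [-8], [8]] = [[0], [4], [4]].

W = [[0], [4], [4]]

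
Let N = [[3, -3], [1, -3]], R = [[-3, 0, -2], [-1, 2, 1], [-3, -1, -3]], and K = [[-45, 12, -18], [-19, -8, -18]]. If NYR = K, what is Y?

Y = [[5, 4, -2], [-4, 4, 2]]

Isolating Y: multiply by N⁻¹ from the left and R⁻¹ from the right, so Y = N⁻¹KR⁻¹.
N has determinant -6; N⁻¹ = [[1/2, -1/2], [1/6, -1/2]].
det R = 1, so R⁻¹ = [[-5, 2, 4], [-6, 3, 5], [7, -3, -6]].
N⁻¹K = [[-13, 10, 0], [2, 6, 6]].
Y = (N⁻¹K)R⁻¹ = [[5, 4, -2], [-4, 4, 2]].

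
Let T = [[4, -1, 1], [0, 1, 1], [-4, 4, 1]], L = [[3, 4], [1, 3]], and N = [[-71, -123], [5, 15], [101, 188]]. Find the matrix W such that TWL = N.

W = [[-2, -3], [5, 5], [-5, 0]]

Left-multiply by T⁻¹ and right-multiply by L⁻¹: W = T⁻¹NL⁻¹.
det T = -4; the adjugate gives T⁻¹ = [[3/4, -5/4, 1/2], [1, -2, 1], [-1, 3, -1]].
det L = 5, so L⁻¹ = [[3/5, -4/5], [-1/5, 3/5]].
T⁻¹N = [[-9, -17], [20, 35], [-15, -20]].
W = (T⁻¹N)L⁻¹ = [[-2, -3], [5, 5], [-5, 0]].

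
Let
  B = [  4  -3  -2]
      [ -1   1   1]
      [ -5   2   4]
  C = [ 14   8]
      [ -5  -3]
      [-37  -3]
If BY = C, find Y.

Y = [[5, -1], [6, -4], [-6, 0]]

Left-multiplying both sides by B⁻¹ gives Y = B⁻¹C.
B has determinant 5; B⁻¹ = [[2/5, 8/5, -1/5], [-1/5, 6/5, -2/5], [3/5, 7/5, 1/5]].
Y = B⁻¹C = [[2/5, 8/5, -1/5], [-1/5, 6/5, -2/5], [3/5, 7/5, 1/5]] · [[14, 8], [-5, -3], [-37, -3]] = [[5, -1], [6, -4], [-6, 0]].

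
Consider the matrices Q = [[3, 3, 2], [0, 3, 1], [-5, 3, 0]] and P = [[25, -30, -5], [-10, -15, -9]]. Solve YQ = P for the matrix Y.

Y = [[0, -5, -5], [-5, 1, -1]]

Q is on the right of Y, so right-multiply by Q⁻¹: Y = PQ⁻¹.
det Q = 6; the adjugate gives Q⁻¹ = [[-1/2, 1, -1/2], [-5/6, 5/3, -1/2], [5/2, -4, 3/2]].
Y = PQ⁻¹ = [[25, -30, -5], [-10, -15, -9]] · [[-1/2, 1, -1/2], [-5/6, 5/3, -1/2], [5/2, -4, 3/2]] = [[0, -5, -5], [-5, 1, -1]].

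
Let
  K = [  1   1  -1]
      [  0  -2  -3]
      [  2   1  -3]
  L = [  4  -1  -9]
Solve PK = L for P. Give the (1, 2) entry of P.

K is on the right of P, so right-multiply by K⁻¹: P = LK⁻¹.
det K = -1, so K⁻¹ = [[-9, -2, 5], [6, 1, -3], [-4, -1, 2]].
P = LK⁻¹ = [[4, -1, -9]] · [[-9, -2, 5], [6, 1, -3], [-4, -1, 2]] = [[-6, 0, 5]].

0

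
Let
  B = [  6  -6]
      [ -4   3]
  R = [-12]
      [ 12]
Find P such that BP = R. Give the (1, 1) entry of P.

-6

Left-multiplying both sides by B⁻¹ gives P = B⁻¹R.
det B = -6; the adjugate gives B⁻¹ = [[-1/2, -1], [-2/3, -1]].
P = B⁻¹R = [[-1/2, -1], [-2/3, -1]] · [[-12], [12]] = [[-6], [-4]].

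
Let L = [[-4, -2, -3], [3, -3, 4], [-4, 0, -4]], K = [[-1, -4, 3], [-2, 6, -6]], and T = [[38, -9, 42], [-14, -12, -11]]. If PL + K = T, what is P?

P = [[-5, 5, -1], [3, 4, 3]]

PL = T − K = [[39, -5, 39], [-12, -18, -5]].
Right-multiplying both sides by L⁻¹ gives P = (T − K)L⁻¹.
det L = -4; the adjugate gives L⁻¹ = [[-3, 2, 17/4], [1, -1, -7/4], [3, -2, -9/2]].
P = (T − K)L⁻¹ = [[-5, 5, -1], [3, 4, 3]].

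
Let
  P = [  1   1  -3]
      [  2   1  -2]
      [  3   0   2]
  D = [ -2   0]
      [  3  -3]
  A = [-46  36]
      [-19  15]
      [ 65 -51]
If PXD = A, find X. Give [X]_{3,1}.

-2

Isolating X: multiply by P⁻¹ from the left and D⁻¹ from the right, so X = P⁻¹AD⁻¹.
det P = 1, so P⁻¹ = [[2, -2, 1], [-10, 11, -4], [-3, 3, -1]].
det D = 6; the adjugate gives D⁻¹ = [[-1/2, 0], [-1/2, -1/3]].
P⁻¹A = [[11, -9], [-9, 9], [16, -12]].
X = (P⁻¹A)D⁻¹ = [[-1, 3], [0, -3], [-2, 4]].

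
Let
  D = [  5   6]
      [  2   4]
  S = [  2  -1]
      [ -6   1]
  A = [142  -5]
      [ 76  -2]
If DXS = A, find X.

Isolating X: multiply by D⁻¹ from the left and S⁻¹ from the right, so X = D⁻¹AS⁻¹.
det D = 8; the adjugate gives D⁻¹ = [[1/2, -3/4], [-1/4, 5/8]].
det S = -4, so S⁻¹ = [[-1/4, -1/4], [-3/2, -1/2]].
D⁻¹A = [[14, -1], [12, 0]].
X = (D⁻¹A)S⁻¹ = [[-2, -3], [-3, -3]].

X = [[-2, -3], [-3, -3]]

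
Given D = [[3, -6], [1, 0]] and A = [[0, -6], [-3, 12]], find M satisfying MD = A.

M = [[1, -3], [-2, 3]]

Since D sits to the right of M, M = AD⁻¹.
det D = 6; the adjugate gives D⁻¹ = [[0, 1], [-1/6, 1/2]].
M = AD⁻¹ = [[0, -6], [-3, 12]] · [[0, 1], [-1/6, 1/2]] = [[1, -3], [-2, 3]].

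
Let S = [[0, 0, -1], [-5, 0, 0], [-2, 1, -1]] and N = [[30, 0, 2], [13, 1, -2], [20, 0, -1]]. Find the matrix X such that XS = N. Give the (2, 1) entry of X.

Right-multiplying both sides by S⁻¹ gives X = NS⁻¹.
det S = 5, so S⁻¹ = [[0, -1/5, 0], [-1, -2/5, 1], [-1, 0, 0]].
X = NS⁻¹ = [[30, 0, 2], [13, 1, -2], [20, 0, -1]] · [[0, -1/5, 0], [-1, -2/5, 1], [-1, 0, 0]] = [[-2, -6, 0], [1, -3, 1], [1, -4, 0]].

1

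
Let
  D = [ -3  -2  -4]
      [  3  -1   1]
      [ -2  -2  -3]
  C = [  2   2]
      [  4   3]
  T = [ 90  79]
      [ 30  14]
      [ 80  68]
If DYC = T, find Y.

Isolating Y: multiply by D⁻¹ from the left and C⁻¹ from the right, so Y = D⁻¹TC⁻¹.
det D = 3, so D⁻¹ = [[5/3, 2/3, -2], [7/3, 1/3, -3], [-8/3, -2/3, 3]].
C has determinant -2; C⁻¹ = [[-3/2, 1], [2, -1]].
D⁻¹T = [[10, 5], [-20, -15], [-20, -16]].
Y = (D⁻¹T)C⁻¹ = [[-5, 5], [0, -5], [-2, -4]].

Y = [[-5, 5], [0, -5], [-2, -4]]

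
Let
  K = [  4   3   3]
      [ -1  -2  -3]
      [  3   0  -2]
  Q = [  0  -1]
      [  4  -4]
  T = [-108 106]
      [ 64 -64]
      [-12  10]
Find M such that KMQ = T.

M = K⁻¹TQ⁻¹ (apply K⁻¹ on the left and Q⁻¹ on the right).
K has determinant 1; K⁻¹ = [[4, 6, -3], [-11, -17, 9], [6, 9, -5]].
Q has determinant 4; Q⁻¹ = [[-1, 1/4], [-1, 0]].
K⁻¹T = [[-12, 10], [-8, 12], [-12, 10]].
M = (K⁻¹T)Q⁻¹ = [[2, -3], [-4, -2], [2, -3]].

M = [[2, -3], [-4, -2], [2, -3]]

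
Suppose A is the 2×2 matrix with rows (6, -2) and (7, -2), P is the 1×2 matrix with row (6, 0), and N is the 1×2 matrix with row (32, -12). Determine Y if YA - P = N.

Y = [[4, 2]]

YA = N + P = [[38, -12]].
Right-multiplying both sides by A⁻¹ gives Y = (N + P)A⁻¹.
det A = 2, so A⁻¹ = [[-1, 1], [-7/2, 3]].
Y = (N + P)A⁻¹ = [[4, 2]].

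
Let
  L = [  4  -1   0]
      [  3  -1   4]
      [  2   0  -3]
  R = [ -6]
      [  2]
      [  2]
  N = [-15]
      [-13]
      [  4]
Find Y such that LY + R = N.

Y = [[-2], [1], [-2]]

LY = N − R = [[-9], [-15], [2]].
Since L multiplies Y on the left, Y = L⁻¹(N − R).
L has determinant -5; L⁻¹ = [[-3/5, 3/5, 4/5], [-17/5, 12/5, 16/5], [-2/5, 2/5, 1/5]].
Y = L⁻¹(N − R) = [[-2], [1], [-2]].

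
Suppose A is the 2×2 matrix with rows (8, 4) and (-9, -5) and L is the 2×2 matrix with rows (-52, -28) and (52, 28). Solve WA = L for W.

W = [[-2, 4], [2, -4]]

Right-multiplying both sides by A⁻¹ gives W = LA⁻¹.
det A = -4, so A⁻¹ = [[5/4, 1], [-9/4, -2]].
W = LA⁻¹ = [[-52, -28], [52, 28]] · [[5/4, 1], [-9/4, -2]] = [[-2, 4], [2, -4]].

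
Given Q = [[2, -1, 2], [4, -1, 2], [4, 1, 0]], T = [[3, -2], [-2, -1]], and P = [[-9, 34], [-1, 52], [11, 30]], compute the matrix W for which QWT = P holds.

Isolating W: multiply by Q⁻¹ from the left and T⁻¹ from the right, so W = Q⁻¹PT⁻¹.
det Q = 4, so Q⁻¹ = [[-1/2, 1/2, 0], [2, -2, 1], [2, -3/2, 1/2]].
det T = -7, so T⁻¹ = [[1/7, -2/7], [-2/7, -3/7]].
Q⁻¹P = [[4, 9], [-5, -6], [-11, 5]].
W = (Q⁻¹P)T⁻¹ = [[-2, -5], [1, 4], [-3, 1]].

W = [[-2, -5], [1, 4], [-3, 1]]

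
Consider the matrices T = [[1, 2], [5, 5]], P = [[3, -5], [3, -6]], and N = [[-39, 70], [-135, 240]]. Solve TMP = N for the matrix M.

M = T⁻¹NP⁻¹ (apply T⁻¹ on the left and P⁻¹ on the right).
det T = -5; the adjugate gives T⁻¹ = [[-1, 2/5], [1, -1/5]].
det P = -3, so P⁻¹ = [[2, -5/3], [1, -1]].
T⁻¹N = [[-15, 26], [-12, 22]].
M = (T⁻¹N)P⁻¹ = [[-4, -1], [-2, -2]].

M = [[-4, -1], [-2, -2]]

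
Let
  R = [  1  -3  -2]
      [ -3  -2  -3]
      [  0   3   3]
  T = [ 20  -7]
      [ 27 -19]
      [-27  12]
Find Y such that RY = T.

Left-multiplying both sides by R⁻¹ gives Y = R⁻¹T.
R has determinant -6; R⁻¹ = [[-1/2, -1/2, -5/6], [-3/2, -1/2, -3/2], [3/2, 1/2, 11/6]].
Y = R⁻¹T = [[-1/2, -1/2, -5/6], [-3/2, -1/2, -3/2], [3/2, 1/2, 11/6]] · [[20, -7], [27, -19], [-27, 12]] = [[-1, 3], [-3, 2], [-6, 2]].

Y = [[-1, 3], [-3, 2], [-6, 2]]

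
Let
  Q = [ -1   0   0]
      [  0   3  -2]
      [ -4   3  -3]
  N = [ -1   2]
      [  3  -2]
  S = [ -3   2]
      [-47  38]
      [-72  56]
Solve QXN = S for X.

X = Q⁻¹SN⁻¹ (apply Q⁻¹ on the left and N⁻¹ on the right).
Q has determinant 3; Q⁻¹ = [[-1, 0, 0], [8/3, 1, -2/3], [4, 1, -1]].
det N = -4; the adjugate gives N⁻¹ = [[1/2, 1/2], [3/4, 1/4]].
Q⁻¹S = [[3, -2], [-7, 6], [13, -10]].
X = (Q⁻¹S)N⁻¹ = [[0, 1], [1, -2], [-1, 4]].

X = [[0, 1], [1, -2], [-1, 4]]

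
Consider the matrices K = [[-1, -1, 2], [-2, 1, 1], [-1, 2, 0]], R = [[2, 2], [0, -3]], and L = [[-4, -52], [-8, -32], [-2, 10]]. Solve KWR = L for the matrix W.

Isolating W: multiply by K⁻¹ from the left and R⁻¹ from the right, so W = K⁻¹LR⁻¹.
K has determinant -3; K⁻¹ = [[2/3, -4/3, 1], [1/3, -2/3, 1], [1, -1, 1]].
R has determinant -6; R⁻¹ = [[1/2, 1/3], [0, -1/3]].
K⁻¹L = [[6, 18], [2, 14], [2, -10]].
W = (K⁻¹L)R⁻¹ = [[3, -4], [1, -4], [1, 4]].

W = [[3, -4], [1, -4], [1, 4]]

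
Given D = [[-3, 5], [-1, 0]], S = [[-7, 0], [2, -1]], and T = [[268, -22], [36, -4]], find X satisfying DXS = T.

X = [[4, -4], [-4, 2]]

Left-multiply by D⁻¹ and right-multiply by S⁻¹: X = D⁻¹TS⁻¹.
det D = 5, so D⁻¹ = [[0, -1], [1/5, -3/5]].
S has determinant 7; S⁻¹ = [[-1/7, 0], [-2/7, -1]].
D⁻¹T = [[-36, 4], [32, -2]].
X = (D⁻¹T)S⁻¹ = [[4, -4], [-4, 2]].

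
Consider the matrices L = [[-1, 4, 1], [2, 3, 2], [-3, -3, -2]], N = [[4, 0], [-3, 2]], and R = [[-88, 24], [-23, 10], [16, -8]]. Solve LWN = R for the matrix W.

W = [[1, -1], [-4, 3], [4, -1]]

Left-multiply by L⁻¹ and right-multiply by N⁻¹: W = L⁻¹RN⁻¹.
det L = -5; the adjugate gives L⁻¹ = [[0, -1, -1], [2/5, -1, -4/5], [-3/5, 3, 11/5]].
det N = 8, so N⁻¹ = [[1/4, 0], [3/8, 1/2]].
L⁻¹R = [[7, -2], [-25, 6], [19, -2]].
W = (L⁻¹R)N⁻¹ = [[1, -1], [-4, 3], [4, -1]].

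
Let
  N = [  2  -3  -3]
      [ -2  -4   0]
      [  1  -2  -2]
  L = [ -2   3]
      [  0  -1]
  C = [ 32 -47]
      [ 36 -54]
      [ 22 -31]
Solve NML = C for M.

M = [[1, 4], [4, -2], [2, 5]]

M = N⁻¹CL⁻¹ (apply N⁻¹ on the left and L⁻¹ on the right).
det N = 4; the adjugate gives N⁻¹ = [[2, 0, -3], [-1, -1/4, 3/2], [2, 1/4, -7/2]].
det L = 2; the adjugate gives L⁻¹ = [[-1/2, -3/2], [0, -1]].
N⁻¹C = [[-2, -1], [-8, 14], [-4, 1]].
M = (N⁻¹C)L⁻¹ = [[1, 4], [4, -2], [2, 5]].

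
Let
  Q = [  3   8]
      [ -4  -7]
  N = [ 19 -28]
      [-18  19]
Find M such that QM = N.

Q is on the left of M, so left-multiply by Q⁻¹: M = Q⁻¹N.
Q has determinant 11; Q⁻¹ = [[-7/11, -8/11], [4/11, 3/11]].
M = Q⁻¹N = [[-7/11, -8/11], [4/11, 3/11]] · [[19, -28], [-18, 19]] = [[1, 4], [2, -5]].

M = [[1, 4], [2, -5]]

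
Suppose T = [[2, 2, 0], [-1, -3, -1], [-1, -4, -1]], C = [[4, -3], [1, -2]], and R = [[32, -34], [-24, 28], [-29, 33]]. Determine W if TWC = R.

W = T⁻¹RC⁻¹ (apply T⁻¹ on the left and C⁻¹ on the right).
det T = -2; the adjugate gives T⁻¹ = [[1/2, -1, 1], [0, 1, -1], [-1/2, -3, 2]].
det C = -5, so C⁻¹ = [[2/5, -3/5], [1/5, -4/5]].
T⁻¹R = [[11, -12], [5, -5], [-2, -1]].
W = (T⁻¹R)C⁻¹ = [[2, 3], [1, 1], [-1, 2]].

W = [[2, 3], [1, 1], [-1, 2]]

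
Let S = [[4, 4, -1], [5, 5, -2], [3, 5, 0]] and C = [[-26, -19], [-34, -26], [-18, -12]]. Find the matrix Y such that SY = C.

Y = [[-6, -4], [0, 0], [2, 3]]

Left-multiplying both sides by S⁻¹ gives Y = S⁻¹C.
det S = 6; the adjugate gives S⁻¹ = [[5/3, -5/6, -1/2], [-1, 1/2, 1/2], [5/3, -4/3, 0]].
Y = S⁻¹C = [[5/3, -5/6, -1/2], [-1, 1/2, 1/2], [5/3, -4/3, 0]] · [[-26, -19], [-34, -26], [-18, -12]] = [[-6, -4], [0, 0], [2, 3]].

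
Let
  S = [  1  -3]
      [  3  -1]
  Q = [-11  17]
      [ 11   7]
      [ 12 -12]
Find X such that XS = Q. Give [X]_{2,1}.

-4

Right-multiplying both sides by S⁻¹ gives X = QS⁻¹.
S has determinant 8; S⁻¹ = [[-1/8, 3/8], [-3/8, 1/8]].
X = QS⁻¹ = [[-11, 17], [11, 7], [12, -12]] · [[-1/8, 3/8], [-3/8, 1/8]] = [[-5, -2], [-4, 5], [3, 3]].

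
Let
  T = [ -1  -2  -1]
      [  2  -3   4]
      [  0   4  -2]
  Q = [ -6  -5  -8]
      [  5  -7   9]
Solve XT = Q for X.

T is on the right of X, so right-multiply by T⁻¹: X = QT⁻¹.
T has determinant -6; T⁻¹ = [[5/3, 4/3, 11/6], [-2/3, -1/3, -1/3], [-4/3, -2/3, -7/6]].
X = QT⁻¹ = [[-6, -5, -8], [5, -7, 9]] · [[5/3, 4/3, 11/6], [-2/3, -1/3, -1/3], [-4/3, -2/3, -7/6]] = [[4, -1, 0], [1, 3, 1]].

X = [[4, -1, 0], [1, 3, 1]]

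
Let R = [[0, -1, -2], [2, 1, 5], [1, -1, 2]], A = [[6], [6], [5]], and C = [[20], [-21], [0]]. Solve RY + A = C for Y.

RY = C − A = [[14], [-27], [-5]].
Left-multiplying both sides by R⁻¹ gives Y = R⁻¹(C − A).
det R = 5, so R⁻¹ = [[7/5, 4/5, -3/5], [1/5, 2/5, -4/5], [-3/5, -1/5, 2/5]].
Y = R⁻¹(C − A) = [[1], [-4], [-5]].

Y = [[1], [-4], [-5]]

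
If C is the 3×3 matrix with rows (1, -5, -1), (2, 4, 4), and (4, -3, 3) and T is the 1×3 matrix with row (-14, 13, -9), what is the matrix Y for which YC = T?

Y = [[2, 2, -5]]

C is on the right of Y, so right-multiply by C⁻¹: Y = TC⁻¹.
C has determinant -4; C⁻¹ = [[-6, -9/2, 4], [-5/2, -7/4, 3/2], [11/2, 17/4, -7/2]].
Y = TC⁻¹ = [[-14, 13, -9]] · [[-6, -9/2, 4], [-5/2, -7/4, 3/2], [11/2, 17/4, -7/2]] = [[2, 2, -5]].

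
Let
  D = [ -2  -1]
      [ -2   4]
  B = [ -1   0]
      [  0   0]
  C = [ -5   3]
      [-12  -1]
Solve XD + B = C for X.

XD = C − B = [[-4, 3], [-12, -1]].
Since D sits to the right of X, X = (C − B)D⁻¹.
det D = -10, so D⁻¹ = [[-2/5, -1/10], [-1/5, 1/5]].
X = (C − B)D⁻¹ = [[1, 1], [5, 1]].

X = [[1, 1], [5, 1]]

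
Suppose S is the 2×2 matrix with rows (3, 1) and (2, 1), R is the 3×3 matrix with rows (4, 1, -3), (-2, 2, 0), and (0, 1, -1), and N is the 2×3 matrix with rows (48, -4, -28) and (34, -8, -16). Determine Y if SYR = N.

Y = [[3, -1, 3], [-1, -5, -5]]

Isolating Y: multiply by S⁻¹ from the left and R⁻¹ from the right, so Y = S⁻¹NR⁻¹.
S has determinant 1; S⁻¹ = [[1, -1], [-2, 3]].
R has determinant -4; R⁻¹ = [[1/2, 1/2, -3/2], [1/2, 1, -3/2], [1/2, 1, -5/2]].
S⁻¹N = [[14, 4, -12], [6, -16, 8]].
Y = (S⁻¹N)R⁻¹ = [[3, -1, 3], [-1, -5, -5]].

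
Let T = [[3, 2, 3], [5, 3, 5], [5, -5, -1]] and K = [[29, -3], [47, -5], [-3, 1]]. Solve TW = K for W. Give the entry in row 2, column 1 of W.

4

T is on the left of W, so left-multiply by T⁻¹: W = T⁻¹K.
det T = 6; the adjugate gives T⁻¹ = [[11/3, -13/6, 1/6], [5, -3, 0], [-20/3, 25/6, -1/6]].
W = T⁻¹K = [[11/3, -13/6, 1/6], [5, -3, 0], [-20/3, 25/6, -1/6]] · [[29, -3], [47, -5], [-3, 1]] = [[4, 0], [4, 0], [3, -1]].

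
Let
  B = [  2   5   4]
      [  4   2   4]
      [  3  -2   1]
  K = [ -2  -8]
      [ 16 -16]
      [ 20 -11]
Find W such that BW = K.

Since B multiplies W on the left, W = B⁻¹K.
B has determinant 4; B⁻¹ = [[5/2, -13/4, 3], [2, -5/2, 2], [-7/2, 19/4, -4]].
W = B⁻¹K = [[5/2, -13/4, 3], [2, -5/2, 2], [-7/2, 19/4, -4]] · [[-2, -8], [16, -16], [20, -11]] = [[3, -1], [-4, 2], [3, -4]].

W = [[3, -1], [-4, 2], [3, -4]]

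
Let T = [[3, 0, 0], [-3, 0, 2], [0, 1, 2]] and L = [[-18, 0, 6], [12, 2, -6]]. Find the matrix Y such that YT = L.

T is on the right of Y, so right-multiply by T⁻¹: Y = LT⁻¹.
det T = -6; the adjugate gives T⁻¹ = [[1/3, 0, 0], [-1, -1, 1], [1/2, 1/2, 0]].
Y = LT⁻¹ = [[-18, 0, 6], [12, 2, -6]] · [[1/3, 0, 0], [-1, -1, 1], [1/2, 1/2, 0]] = [[-3, 3, 0], [-1, -5, 2]].

Y = [[-3, 3, 0], [-1, -5, 2]]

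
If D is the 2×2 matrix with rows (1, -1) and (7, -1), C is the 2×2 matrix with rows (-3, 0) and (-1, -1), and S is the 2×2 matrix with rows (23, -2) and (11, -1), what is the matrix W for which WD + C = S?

W = [[-2, 4], [-2, 2]]

WD = S − C = [[26, -2], [12, 0]].
D is on the right of W, so right-multiply by D⁻¹: W = (S − C)D⁻¹.
det D = 6, so D⁻¹ = [[-1/6, 1/6], [-7/6, 1/6]].
W = (S − C)D⁻¹ = [[-2, 4], [-2, 2]].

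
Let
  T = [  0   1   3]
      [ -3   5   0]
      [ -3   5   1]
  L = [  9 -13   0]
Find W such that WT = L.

W = [[2, 3, -6]]

T is on the right of W, so right-multiply by T⁻¹: W = LT⁻¹.
T has determinant 3; T⁻¹ = [[5/3, 14/3, -5], [1, 3, -3], [0, -1, 1]].
W = LT⁻¹ = [[9, -13, 0]] · [[5/3, 14/3, -5], [1, 3, -3], [0, -1, 1]] = [[2, 3, -6]].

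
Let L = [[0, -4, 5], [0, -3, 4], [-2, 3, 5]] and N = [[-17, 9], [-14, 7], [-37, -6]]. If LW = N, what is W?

Since L multiplies W on the left, W = L⁻¹N.
L has determinant 2; L⁻¹ = [[-27/2, 35/2, -1/2], [-4, 5, 0], [-3, 4, 0]].
W = L⁻¹N = [[-27/2, 35/2, -1/2], [-4, 5, 0], [-3, 4, 0]] · [[-17, 9], [-14, 7], [-37, -6]] = [[3, 4], [-2, -1], [-5, 1]].

W = [[3, 4], [-2, -1], [-5, 1]]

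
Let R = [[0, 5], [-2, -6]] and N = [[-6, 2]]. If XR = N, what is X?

Right-multiplying both sides by R⁻¹ gives X = NR⁻¹.
det R = 10; the adjugate gives R⁻¹ = [[-3/5, -1/2], [1/5, 0]].
X = NR⁻¹ = [[-6, 2]] · [[-3/5, -1/2], [1/5, 0]] = [[4, 3]].

X = [[4, 3]]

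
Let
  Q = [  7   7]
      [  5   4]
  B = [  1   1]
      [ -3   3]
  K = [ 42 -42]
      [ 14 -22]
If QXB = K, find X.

X = Q⁻¹KB⁻¹ (apply Q⁻¹ on the left and B⁻¹ on the right).
det Q = -7, so Q⁻¹ = [[-4/7, 1], [5/7, -1]].
det B = 6; the adjugate gives B⁻¹ = [[1/2, -1/6], [1/2, 1/6]].
Q⁻¹K = [[-10, 2], [16, -8]].
X = (Q⁻¹K)B⁻¹ = [[-4, 2], [4, -4]].

X = [[-4, 2], [4, -4]]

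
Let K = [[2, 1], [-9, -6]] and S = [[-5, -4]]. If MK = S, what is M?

M = [[2, 1]]

Right-multiplying both sides by K⁻¹ gives M = SK⁻¹.
det K = -3; the adjugate gives K⁻¹ = [[2, 1/3], [-3, -2/3]].
M = SK⁻¹ = [[-5, -4]] · [[2, 1/3], [-3, -2/3]] = [[2, 1]].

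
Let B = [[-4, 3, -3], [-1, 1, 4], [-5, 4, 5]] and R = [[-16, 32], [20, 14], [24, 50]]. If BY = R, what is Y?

Y = [[1, -5], [1, 5], [5, 1]]

Since B multiplies Y on the left, Y = B⁻¹R.
det B = -4; the adjugate gives B⁻¹ = [[11/4, 27/4, -15/4], [15/4, 35/4, -19/4], [-1/4, -1/4, 1/4]].
Y = B⁻¹R = [[11/4, 27/4, -15/4], [15/4, 35/4, -19/4], [-1/4, -1/4, 1/4]] · [[-16, 32], [20, 14], [24, 50]] = [[1, -5], [1, 5], [5, 1]].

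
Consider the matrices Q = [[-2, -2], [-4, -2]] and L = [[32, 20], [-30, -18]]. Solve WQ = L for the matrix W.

W = [[-4, -6], [3, 6]]

Q is on the right of W, so right-multiply by Q⁻¹: W = LQ⁻¹.
det Q = -4, so Q⁻¹ = [[1/2, -1/2], [-1, 1/2]].
W = LQ⁻¹ = [[32, 20], [-30, -18]] · [[1/2, -1/2], [-1, 1/2]] = [[-4, -6], [3, 6]].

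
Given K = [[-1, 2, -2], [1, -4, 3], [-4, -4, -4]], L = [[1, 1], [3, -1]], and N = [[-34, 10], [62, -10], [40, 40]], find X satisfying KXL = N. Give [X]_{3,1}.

X = K⁻¹NL⁻¹ (apply K⁻¹ on the left and L⁻¹ on the right).
det K = -4, so K⁻¹ = [[-7, -4, 1/2], [2, 1, -1/4], [5, 3, -1/2]].
L has determinant -4; L⁻¹ = [[1/4, 1/4], [3/4, -1/4]].
K⁻¹N = [[10, -10], [-16, 0], [-4, 0]].
X = (K⁻¹N)L⁻¹ = [[-5, 5], [-4, -4], [-1, -1]].

-1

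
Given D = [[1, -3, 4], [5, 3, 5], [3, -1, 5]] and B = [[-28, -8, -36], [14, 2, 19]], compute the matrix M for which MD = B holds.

Since D sits to the right of M, M = BD⁻¹.
det D = -6; the adjugate gives D⁻¹ = [[-10/3, -11/6, 9/2], [5/3, 7/6, -5/2], [7/3, 4/3, -3]].
M = BD⁻¹ = [[-28, -8, -36], [14, 2, 19]] · [[-10/3, -11/6, 9/2], [5/3, 7/6, -5/2], [7/3, 4/3, -3]] = [[-4, -6, 2], [1, 2, 1]].

M = [[-4, -6, 2], [1, 2, 1]]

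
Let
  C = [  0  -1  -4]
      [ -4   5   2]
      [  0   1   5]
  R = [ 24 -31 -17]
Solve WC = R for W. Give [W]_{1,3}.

-1

Since C sits to the right of W, W = RC⁻¹.
C has determinant -4; C⁻¹ = [[-23/4, -1/4, -9/2], [-5, 0, -4], [1, 0, 1]].
W = RC⁻¹ = [[24, -31, -17]] · [[-23/4, -1/4, -9/2], [-5, 0, -4], [1, 0, 1]] = [[0, -6, -1]].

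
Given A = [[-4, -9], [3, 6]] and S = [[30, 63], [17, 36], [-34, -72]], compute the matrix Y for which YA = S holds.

Y = [[-3, 6], [-2, 3], [4, -6]]

A is on the right of Y, so right-multiply by A⁻¹: Y = SA⁻¹.
A has determinant 3; A⁻¹ = [[2, 3], [-1, -4/3]].
Y = SA⁻¹ = [[30, 63], [17, 36], [-34, -72]] · [[2, 3], [-1, -4/3]] = [[-3, 6], [-2, 3], [4, -6]].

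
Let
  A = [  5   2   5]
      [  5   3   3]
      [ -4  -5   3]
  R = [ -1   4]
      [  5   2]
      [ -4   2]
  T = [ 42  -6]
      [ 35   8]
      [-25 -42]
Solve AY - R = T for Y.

Y = [[5, 2], [3, 4], [2, -4]]

AY = T + R = [[41, -2], [40, 10], [-29, -40]].
Left-multiplying both sides by A⁻¹ gives Y = A⁻¹(T + R).
det A = 1; the adjugate gives A⁻¹ = [[24, -31, -9], [-27, 35, 10], [-13, 17, 5]].
Y = A⁻¹(T + R) = [[5, 2], [3, 4], [2, -4]].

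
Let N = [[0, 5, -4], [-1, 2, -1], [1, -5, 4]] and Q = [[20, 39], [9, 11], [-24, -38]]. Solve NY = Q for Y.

Y = [[-4, 1], [0, 3], [-5, -6]]

Left-multiplying both sides by N⁻¹ gives Y = N⁻¹Q.
N has determinant 3; N⁻¹ = [[1, 0, 1], [1, 4/3, 4/3], [1, 5/3, 5/3]].
Y = N⁻¹Q = [[1, 0, 1], [1, 4/3, 4/3], [1, 5/3, 5/3]] · [[20, 39], [9, 11], [-24, -38]] = [[-4, 1], [0, 3], [-5, -6]].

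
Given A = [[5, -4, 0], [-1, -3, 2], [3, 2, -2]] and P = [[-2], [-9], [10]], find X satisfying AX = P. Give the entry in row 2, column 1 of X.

Left-multiplying both sides by A⁻¹ gives X = A⁻¹P.
det A = -6; the adjugate gives A⁻¹ = [[-1/3, 4/3, 4/3], [-2/3, 5/3, 5/3], [-7/6, 11/3, 19/6]].
X = A⁻¹P = [[-1/3, 4/3, 4/3], [-2/3, 5/3, 5/3], [-7/6, 11/3, 19/6]] · [[-2], [-9], [10]] = [[2], [3], [1]].

3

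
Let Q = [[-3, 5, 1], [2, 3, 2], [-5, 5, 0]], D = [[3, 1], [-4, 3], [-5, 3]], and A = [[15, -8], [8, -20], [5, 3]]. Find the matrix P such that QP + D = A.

P = [[2, -5], [4, -5], [-2, 1]]

QP = A − D = [[12, -9], [12, -23], [10, 0]].
Left-multiplying both sides by Q⁻¹ gives P = Q⁻¹(A − D).
det Q = 5; the adjugate gives Q⁻¹ = [[-2, 1, 7/5], [-2, 1, 8/5], [5, -2, -19/5]].
P = Q⁻¹(A − D) = [[2, -5], [4, -5], [-2, 1]].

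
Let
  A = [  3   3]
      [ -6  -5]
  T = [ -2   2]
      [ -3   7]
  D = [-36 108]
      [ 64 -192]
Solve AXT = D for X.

Isolating X: multiply by A⁻¹ from the left and T⁻¹ from the right, so X = A⁻¹DT⁻¹.
det A = 3; the adjugate gives A⁻¹ = [[-5/3, -1], [2, 1]].
det T = -8; the adjugate gives T⁻¹ = [[-7/8, 1/4], [-3/8, 1/4]].
A⁻¹D = [[-4, 12], [-8, 24]].
X = (A⁻¹D)T⁻¹ = [[-1, 2], [-2, 4]].

X = [[-1, 2], [-2, 4]]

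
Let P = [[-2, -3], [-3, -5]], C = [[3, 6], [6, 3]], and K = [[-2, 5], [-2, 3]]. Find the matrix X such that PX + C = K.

PX = K − C = [[-5, -1], [-8, 0]].
Since P multiplies X on the left, X = P⁻¹(K − C).
det P = 1; the adjugate gives P⁻¹ = [[-5, 3], [3, -2]].
X = P⁻¹(K − C) = [[1, 5], [1, -3]].

X = [[1, 5], [1, -3]]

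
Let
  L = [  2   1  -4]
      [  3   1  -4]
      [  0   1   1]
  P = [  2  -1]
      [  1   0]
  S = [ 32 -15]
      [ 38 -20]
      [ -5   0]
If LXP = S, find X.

X = [[5, -4], [1, -2], [-1, -3]]

X = L⁻¹SP⁻¹ (apply L⁻¹ on the left and P⁻¹ on the right).
det L = -5; the adjugate gives L⁻¹ = [[-1, 1, 0], [3/5, -2/5, 4/5], [-3/5, 2/5, 1/5]].
det P = 1, so P⁻¹ = [[0, 1], [-1, 2]].
L⁻¹S = [[6, -5], [0, -1], [-5, 1]].
X = (L⁻¹S)P⁻¹ = [[5, -4], [1, -2], [-1, -3]].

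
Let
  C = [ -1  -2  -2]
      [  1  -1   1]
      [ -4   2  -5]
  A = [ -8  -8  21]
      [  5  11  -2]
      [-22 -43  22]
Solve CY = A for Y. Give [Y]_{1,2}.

Left-multiplying both sides by C⁻¹ gives Y = C⁻¹A.
C has determinant -1; C⁻¹ = [[-3, 14, 4], [-1, 3, 1], [2, -10, -3]].
Y = C⁻¹A = [[-3, 14, 4], [-1, 3, 1], [2, -10, -3]] · [[-8, -8, 21], [5, 11, -2], [-22, -43, 22]] = [[6, 6, -3], [1, -2, -5], [0, 3, -4]].

6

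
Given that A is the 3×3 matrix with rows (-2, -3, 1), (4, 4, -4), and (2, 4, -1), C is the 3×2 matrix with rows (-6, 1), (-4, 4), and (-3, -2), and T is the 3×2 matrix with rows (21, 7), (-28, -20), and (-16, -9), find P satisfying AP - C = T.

AP = T + C = [[15, 8], [-32, -16], [-19, -11]].
Since A multiplies P on the left, P = A⁻¹(T + C).
A has determinant -4; A⁻¹ = [[-3, -1/4, -2], [1, 0, 1], [-2, -1/2, -1]].
P = A⁻¹(T + C) = [[1, 2], [-4, -3], [5, 3]].

P = [[1, 2], [-4, -3], [5, 3]]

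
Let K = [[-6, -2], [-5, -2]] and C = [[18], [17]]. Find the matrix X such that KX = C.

X = [[-1], [-6]]

K is on the left of X, so left-multiply by K⁻¹: X = K⁻¹C.
det K = 2; the adjugate gives K⁻¹ = [[-1, 1], [5/2, -3]].
X = K⁻¹C = [[-1, 1], [5/2, -3]] · [[18], [17]] = [[-1], [-6]].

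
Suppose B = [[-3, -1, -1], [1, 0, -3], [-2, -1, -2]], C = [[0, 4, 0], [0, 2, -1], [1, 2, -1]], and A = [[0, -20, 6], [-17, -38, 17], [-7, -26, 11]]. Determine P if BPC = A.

P = [[2, 3, -2], [-5, -4, 1], [1, 1, 5]]

Isolating P: multiply by B⁻¹ from the left and C⁻¹ from the right, so P = B⁻¹AC⁻¹.
B has determinant 2; B⁻¹ = [[-3/2, -1/2, 3/2], [4, 2, -5], [-1/2, -1/2, 1/2]].
C has determinant -4; C⁻¹ = [[0, -1, 1], [1/4, 0, 0], [1/2, -1, 0]].
B⁻¹A = [[-2, 10, -1], [1, -26, 3], [5, 16, -6]].
P = (B⁻¹A)C⁻¹ = [[2, 3, -2], [-5, -4, 1], [1, 1, 5]].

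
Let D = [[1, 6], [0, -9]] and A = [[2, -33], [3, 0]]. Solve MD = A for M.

D is on the right of M, so right-multiply by D⁻¹: M = AD⁻¹.
D has determinant -9; D⁻¹ = [[1, 2/3], [0, -1/9]].
M = AD⁻¹ = [[2, -33], [3, 0]] · [[1, 2/3], [0, -1/9]] = [[2, 5], [3, 2]].

M = [[2, 5], [3, 2]]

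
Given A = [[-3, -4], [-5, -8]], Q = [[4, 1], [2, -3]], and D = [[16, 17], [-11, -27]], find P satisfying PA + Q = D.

P = [[-4, 0], [-4, 5]]

PA = D − Q = [[12, 16], [-13, -24]].
Right-multiplying both sides by A⁻¹ gives P = (D − Q)A⁻¹.
det A = 4; the adjugate gives A⁻¹ = [[-2, 1], [5/4, -3/4]].
P = (D − Q)A⁻¹ = [[-4, 0], [-4, 5]].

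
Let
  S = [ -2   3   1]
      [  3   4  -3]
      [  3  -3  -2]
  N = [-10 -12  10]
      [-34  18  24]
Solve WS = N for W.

Right-multiplying both sides by S⁻¹ gives W = NS⁻¹.
det S = 4, so S⁻¹ = [[-17/4, 3/4, -13/4], [-3/4, 1/4, -3/4], [-21/4, 3/4, -17/4]].
W = NS⁻¹ = [[-10, -12, 10], [-34, 18, 24]] · [[-17/4, 3/4, -13/4], [-3/4, 1/4, -3/4], [-21/4, 3/4, -17/4]] = [[-1, -3, -1], [5, -3, -5]].

W = [[-1, -3, -1], [5, -3, -5]]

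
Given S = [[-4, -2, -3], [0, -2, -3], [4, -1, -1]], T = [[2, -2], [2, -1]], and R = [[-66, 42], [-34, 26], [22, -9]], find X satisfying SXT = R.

Left-multiply by S⁻¹ and right-multiply by T⁻¹: X = S⁻¹RT⁻¹.
det S = 4, so S⁻¹ = [[-1/4, 1/4, 0], [-3, 4, -3], [2, -3, 2]].
T has determinant 2; T⁻¹ = [[-1/2, 1], [-1, 1]].
S⁻¹R = [[8, -4], [-4, 5], [14, -12]].
X = (S⁻¹R)T⁻¹ = [[0, 4], [-3, 1], [5, 2]].

X = [[0, 4], [-3, 1], [5, 2]]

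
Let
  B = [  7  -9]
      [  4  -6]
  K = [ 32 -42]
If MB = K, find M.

M = [[4, 1]]

Right-multiplying both sides by B⁻¹ gives M = KB⁻¹.
B has determinant -6; B⁻¹ = [[1, -3/2], [2/3, -7/6]].
M = KB⁻¹ = [[32, -42]] · [[1, -3/2], [2/3, -7/6]] = [[4, 1]].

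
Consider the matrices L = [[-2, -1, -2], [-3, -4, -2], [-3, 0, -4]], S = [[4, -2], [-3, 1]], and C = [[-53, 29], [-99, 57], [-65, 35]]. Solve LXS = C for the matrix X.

X = [[4, -5], [5, 5], [2, 5]]

Isolating X: multiply by L⁻¹ from the left and S⁻¹ from the right, so X = L⁻¹CS⁻¹.
L has determinant -2; L⁻¹ = [[-8, 2, 3], [3, -1, -1], [6, -3/2, -5/2]].
det S = -2, so S⁻¹ = [[-1/2, -1], [-3/2, -2]].
L⁻¹C = [[31, -13], [5, -5], [-7, 1]].
X = (L⁻¹C)S⁻¹ = [[4, -5], [5, 5], [2, 5]].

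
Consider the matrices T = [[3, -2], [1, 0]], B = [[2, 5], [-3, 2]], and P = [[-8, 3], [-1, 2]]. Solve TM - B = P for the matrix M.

M = [[-4, 4], [-3, 2]]

TM = P + B = [[-6, 8], [-4, 4]].
Since T multiplies M on the left, M = T⁻¹(P + B).
det T = 2; the adjugate gives T⁻¹ = [[0, 1], [-1/2, 3/2]].
M = T⁻¹(P + B) = [[-4, 4], [-3, 2]].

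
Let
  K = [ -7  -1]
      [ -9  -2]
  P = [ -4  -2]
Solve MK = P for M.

Since K sits to the right of M, M = PK⁻¹.
det K = 5; the adjugate gives K⁻¹ = [[-2/5, 1/5], [9/5, -7/5]].
M = PK⁻¹ = [[-4, -2]] · [[-2/5, 1/5], [9/5, -7/5]] = [[-2, 2]].

M = [[-2, 2]]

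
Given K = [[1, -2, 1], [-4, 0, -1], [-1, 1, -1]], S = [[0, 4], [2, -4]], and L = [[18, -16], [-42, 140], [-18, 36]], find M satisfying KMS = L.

M = [[-3, 4], [-5, 0], [-2, 5]]

M = K⁻¹LS⁻¹ (apply K⁻¹ on the left and S⁻¹ on the right).
K has determinant 3; K⁻¹ = [[1/3, -1/3, 2/3], [-1, 0, -1], [-4/3, 1/3, -8/3]].
S has determinant -8; S⁻¹ = [[1/2, 1/2], [1/4, 0]].
K⁻¹L = [[8, -28], [0, -20], [10, -28]].
M = (K⁻¹L)S⁻¹ = [[-3, 4], [-5, 0], [-2, 5]].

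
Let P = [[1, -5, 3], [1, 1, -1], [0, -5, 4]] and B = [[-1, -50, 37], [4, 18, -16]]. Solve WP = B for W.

Since P sits to the right of W, W = BP⁻¹.
det P = 4, so P⁻¹ = [[-1/4, 5/4, 1/2], [-1, 1, 1], [-5/4, 5/4, 3/2]].
W = BP⁻¹ = [[-1, -50, 37], [4, 18, -16]] · [[-1/4, 5/4, 1/2], [-1, 1, 1], [-5/4, 5/4, 3/2]] = [[4, -5, 5], [1, 3, -4]].

W = [[4, -5, 5], [1, 3, -4]]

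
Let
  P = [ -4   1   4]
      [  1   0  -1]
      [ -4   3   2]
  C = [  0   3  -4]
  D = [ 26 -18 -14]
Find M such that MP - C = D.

MP = D + C = [[26, -15, -18]].
P is on the right of M, so right-multiply by P⁻¹: M = (D + C)P⁻¹.
det P = 2, so P⁻¹ = [[3/2, 5, -1/2], [1, 4, 0], [3/2, 4, -1/2]].
M = (D + C)P⁻¹ = [[-3, -2, -4]].

M = [[-3, -2, -4]]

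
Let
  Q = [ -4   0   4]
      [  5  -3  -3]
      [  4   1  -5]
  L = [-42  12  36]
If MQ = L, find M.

Right-multiplying both sides by Q⁻¹ gives M = LQ⁻¹.
det Q = -4; the adjugate gives Q⁻¹ = [[-9/2, -1, -3], [-13/4, -1, -2], [-17/4, -1, -3]].
M = LQ⁻¹ = [[-42, 12, 36]] · [[-9/2, -1, -3], [-13/4, -1, -2], [-17/4, -1, -3]] = [[-3, -6, -6]].

M = [[-3, -6, -6]]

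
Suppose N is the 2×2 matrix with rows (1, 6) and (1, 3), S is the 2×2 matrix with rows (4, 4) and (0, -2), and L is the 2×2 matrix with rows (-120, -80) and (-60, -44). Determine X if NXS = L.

Left-multiply by N⁻¹ and right-multiply by S⁻¹: X = N⁻¹LS⁻¹.
det N = -3, so N⁻¹ = [[-1, 2], [1/3, -1/3]].
det S = -8, so S⁻¹ = [[1/4, 1/2], [0, -1/2]].
N⁻¹L = [[0, -8], [-20, -12]].
X = (N⁻¹L)S⁻¹ = [[0, 4], [-5, -4]].

X = [[0, 4], [-5, -4]]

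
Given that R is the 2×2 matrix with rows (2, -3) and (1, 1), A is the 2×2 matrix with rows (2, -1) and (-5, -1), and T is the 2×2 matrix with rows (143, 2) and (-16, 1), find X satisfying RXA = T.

X = [[2, -3], [-5, 5]]

Left-multiply by R⁻¹ and right-multiply by A⁻¹: X = R⁻¹TA⁻¹.
R has determinant 5; R⁻¹ = [[1/5, 3/5], [-1/5, 2/5]].
A has determinant -7; A⁻¹ = [[1/7, -1/7], [-5/7, -2/7]].
R⁻¹T = [[19, 1], [-35, 0]].
X = (R⁻¹T)A⁻¹ = [[2, -3], [-5, 5]].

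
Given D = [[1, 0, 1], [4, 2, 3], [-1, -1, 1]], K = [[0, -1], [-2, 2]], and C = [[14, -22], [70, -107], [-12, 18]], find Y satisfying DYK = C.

Left-multiply by D⁻¹ and right-multiply by K⁻¹: Y = D⁻¹CK⁻¹.
D has determinant 3; D⁻¹ = [[5/3, -1/3, -2/3], [-7/3, 2/3, 1/3], [-2/3, 1/3, 2/3]].
K has determinant -2; K⁻¹ = [[-1, -1/2], [-1, 0]].
D⁻¹C = [[8, -13], [10, -14], [6, -9]].
Y = (D⁻¹C)K⁻¹ = [[5, -4], [4, -5], [3, -3]].

Y = [[5, -4], [4, -5], [3, -3]]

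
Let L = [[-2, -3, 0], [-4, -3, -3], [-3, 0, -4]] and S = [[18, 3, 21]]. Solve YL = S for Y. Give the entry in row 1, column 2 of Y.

L is on the right of Y, so right-multiply by L⁻¹: Y = SL⁻¹.
L has determinant -3; L⁻¹ = [[-4, 4, -3], [7/3, -8/3, 2], [3, -3, 2]].
Y = SL⁻¹ = [[18, 3, 21]] · [[-4, 4, -3], [7/3, -8/3, 2], [3, -3, 2]] = [[-2, 1, -6]].

1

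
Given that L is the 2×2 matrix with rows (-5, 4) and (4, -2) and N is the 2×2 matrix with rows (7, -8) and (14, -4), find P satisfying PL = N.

P = [[-3, -2], [2, 6]]

L is on the right of P, so right-multiply by L⁻¹: P = NL⁻¹.
det L = -6; the adjugate gives L⁻¹ = [[1/3, 2/3], [2/3, 5/6]].
P = NL⁻¹ = [[7, -8], [14, -4]] · [[1/3, 2/3], [2/3, 5/6]] = [[-3, -2], [2, 6]].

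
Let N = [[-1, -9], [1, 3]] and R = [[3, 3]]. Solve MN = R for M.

M = [[1, 4]]

N is on the right of M, so right-multiply by N⁻¹: M = RN⁻¹.
det N = 6; the adjugate gives N⁻¹ = [[1/2, 3/2], [-1/6, -1/6]].
M = RN⁻¹ = [[3, 3]] · [[1/2, 3/2], [-1/6, -1/6]] = [[1, 4]].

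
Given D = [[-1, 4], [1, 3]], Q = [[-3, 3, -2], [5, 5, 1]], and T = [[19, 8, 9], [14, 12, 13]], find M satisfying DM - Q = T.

M = [[4, 5, 5], [5, 4, 3]]

DM = T + Q = [[16, 11, 7], [19, 17, 14]].
Since D multiplies M on the left, M = D⁻¹(T + Q).
det D = -7, so D⁻¹ = [[-3/7, 4/7], [1/7, 1/7]].
M = D⁻¹(T + Q) = [[4, 5, 5], [5, 4, 3]].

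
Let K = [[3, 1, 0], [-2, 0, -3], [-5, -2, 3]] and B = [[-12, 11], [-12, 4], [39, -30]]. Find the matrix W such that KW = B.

W = [[-3, 4], [-3, -1], [6, -4]]

Left-multiplying both sides by K⁻¹ gives W = K⁻¹B.
det K = 3, so K⁻¹ = [[-2, -1, -1], [7, 3, 3], [4/3, 1/3, 2/3]].
W = K⁻¹B = [[-2, -1, -1], [7, 3, 3], [4/3, 1/3, 2/3]] · [[-12, 11], [-12, 4], [39, -30]] = [[-3, 4], [-3, -1], [6, -4]].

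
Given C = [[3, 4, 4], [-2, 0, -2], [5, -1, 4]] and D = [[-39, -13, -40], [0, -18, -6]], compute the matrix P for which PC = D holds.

P = [[-4, 6, -3], [-4, -1, 2]]

Since C sits to the right of P, P = DC⁻¹.
det C = -6, so C⁻¹ = [[1/3, 10/3, 4/3], [1/3, 4/3, 1/3], [-1/3, -23/6, -4/3]].
P = DC⁻¹ = [[-39, -13, -40], [0, -18, -6]] · [[1/3, 10/3, 4/3], [1/3, 4/3, 1/3], [-1/3, -23/6, -4/3]] = [[-4, 6, -3], [-4, -1, 2]].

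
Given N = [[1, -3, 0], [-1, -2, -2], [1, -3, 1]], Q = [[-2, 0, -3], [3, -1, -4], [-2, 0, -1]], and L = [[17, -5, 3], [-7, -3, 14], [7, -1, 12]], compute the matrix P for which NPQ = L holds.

P = N⁻¹LQ⁻¹ (apply N⁻¹ on the left and Q⁻¹ on the right).
N has determinant -5; N⁻¹ = [[8/5, -3/5, -6/5], [1/5, -1/5, -2/5], [-1, 0, 1]].
det Q = 4; the adjugate gives Q⁻¹ = [[1/4, 0, -3/4], [11/4, -1, -17/4], [-1/2, 0, 1/2]].
N⁻¹L = [[23, -5, -18], [2, 0, -7], [-10, 4, 9]].
P = (N⁻¹L)Q⁻¹ = [[1, 5, -5], [4, 0, -5], [4, -4, -5]].

P = [[1, 5, -5], [4, 0, -5], [4, -4, -5]]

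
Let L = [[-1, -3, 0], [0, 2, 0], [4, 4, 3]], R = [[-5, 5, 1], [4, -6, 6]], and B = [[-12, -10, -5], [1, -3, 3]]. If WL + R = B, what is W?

W = [[-1, -5, -2], [-1, 2, -1]]

WL = B − R = [[-7, -15, -6], [-3, 3, -3]].
Since L sits to the right of W, W = (B − R)L⁻¹.
det L = -6; the adjugate gives L⁻¹ = [[-1, -3/2, 0], [0, 1/2, 0], [4/3, 4/3, 1/3]].
W = (B − R)L⁻¹ = [[-1, -5, -2], [-1, 2, -1]].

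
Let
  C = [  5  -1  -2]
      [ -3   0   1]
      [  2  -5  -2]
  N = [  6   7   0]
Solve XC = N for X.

C is on the right of X, so right-multiply by C⁻¹: X = NC⁻¹.
det C = -1, so C⁻¹ = [[-5, -8, 1], [4, 6, -1], [-15, -23, 3]].
X = NC⁻¹ = [[6, 7, 0]] · [[-5, -8, 1], [4, 6, -1], [-15, -23, 3]] = [[-2, -6, -1]].

X = [[-2, -6, -1]]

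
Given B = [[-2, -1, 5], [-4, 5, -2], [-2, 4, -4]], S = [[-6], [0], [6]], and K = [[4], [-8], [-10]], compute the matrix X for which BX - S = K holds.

X = [[-2], [-4], [-2]]

BX = K + S = [[-2], [-8], [-4]].
Since B multiplies X on the left, X = B⁻¹(K + S).
det B = 6; the adjugate gives B⁻¹ = [[-2, 8/3, -23/6], [-2, 3, -4], [-1, 5/3, -7/3]].
X = B⁻¹(K + S) = [[-2], [-4], [-2]].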